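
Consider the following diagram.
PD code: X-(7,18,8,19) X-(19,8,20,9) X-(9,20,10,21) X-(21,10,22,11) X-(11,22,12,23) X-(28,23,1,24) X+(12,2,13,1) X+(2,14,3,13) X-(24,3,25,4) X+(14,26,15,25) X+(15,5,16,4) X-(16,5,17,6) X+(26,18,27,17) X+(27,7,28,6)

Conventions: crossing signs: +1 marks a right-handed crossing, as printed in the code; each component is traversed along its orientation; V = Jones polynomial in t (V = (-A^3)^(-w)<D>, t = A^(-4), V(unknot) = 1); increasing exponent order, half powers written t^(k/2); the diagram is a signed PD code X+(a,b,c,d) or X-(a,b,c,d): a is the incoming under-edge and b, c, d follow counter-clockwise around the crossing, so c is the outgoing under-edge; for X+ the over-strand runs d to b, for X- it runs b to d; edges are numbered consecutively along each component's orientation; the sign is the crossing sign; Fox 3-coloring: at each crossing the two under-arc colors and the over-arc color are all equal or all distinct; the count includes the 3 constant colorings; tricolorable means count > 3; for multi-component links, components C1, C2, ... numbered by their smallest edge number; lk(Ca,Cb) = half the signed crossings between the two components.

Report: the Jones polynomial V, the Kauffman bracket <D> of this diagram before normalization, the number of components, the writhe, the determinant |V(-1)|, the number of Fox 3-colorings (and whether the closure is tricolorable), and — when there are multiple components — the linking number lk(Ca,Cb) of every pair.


Jones polynomial: V(t) = t^-7 - 2t^-6 + 3t^-5 - 5t^-4 + 6t^-3 - 6t^-2 + 6t^-1 - 4 + 3t - 2t^2 + t^3
<D> = A^-18 - 2A^-14 + 3A^-10 - 4A^-6 + 6A^-2 - 6A^2 + 6A^6 - 5A^10 + 3A^14 - 2A^18 + A^22; writhe -2
components 1, writhe -2 (14 crossings)
3-colorings: 9 of 3^14, det 39 — tricolorable
note: V spans 10 powers of t: at least 10 crossings in any diagram


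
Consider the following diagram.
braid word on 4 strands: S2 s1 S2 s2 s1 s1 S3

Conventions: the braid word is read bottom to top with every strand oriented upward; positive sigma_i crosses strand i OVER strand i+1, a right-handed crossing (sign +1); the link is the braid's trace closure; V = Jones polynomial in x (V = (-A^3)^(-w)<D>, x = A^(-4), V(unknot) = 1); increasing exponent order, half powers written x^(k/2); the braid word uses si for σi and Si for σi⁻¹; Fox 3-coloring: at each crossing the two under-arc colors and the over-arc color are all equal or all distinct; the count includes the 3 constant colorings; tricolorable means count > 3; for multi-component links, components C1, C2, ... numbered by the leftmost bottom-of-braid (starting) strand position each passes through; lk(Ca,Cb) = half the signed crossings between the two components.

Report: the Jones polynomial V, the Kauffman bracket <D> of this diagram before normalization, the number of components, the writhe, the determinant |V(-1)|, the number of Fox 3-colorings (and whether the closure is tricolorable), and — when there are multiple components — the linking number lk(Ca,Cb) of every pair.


V(x) = x + x^3 - x^4
bracket: A^-13 - A^-9 - A^-1, w = +1
1 component, writhe +1, over 7 crossings
det 3, colorings 9 of 3^7 — tricolorable
observation: the word shrinks to σ2⁻¹ σ1 σ1 σ1 σ3⁻¹ after cancelling


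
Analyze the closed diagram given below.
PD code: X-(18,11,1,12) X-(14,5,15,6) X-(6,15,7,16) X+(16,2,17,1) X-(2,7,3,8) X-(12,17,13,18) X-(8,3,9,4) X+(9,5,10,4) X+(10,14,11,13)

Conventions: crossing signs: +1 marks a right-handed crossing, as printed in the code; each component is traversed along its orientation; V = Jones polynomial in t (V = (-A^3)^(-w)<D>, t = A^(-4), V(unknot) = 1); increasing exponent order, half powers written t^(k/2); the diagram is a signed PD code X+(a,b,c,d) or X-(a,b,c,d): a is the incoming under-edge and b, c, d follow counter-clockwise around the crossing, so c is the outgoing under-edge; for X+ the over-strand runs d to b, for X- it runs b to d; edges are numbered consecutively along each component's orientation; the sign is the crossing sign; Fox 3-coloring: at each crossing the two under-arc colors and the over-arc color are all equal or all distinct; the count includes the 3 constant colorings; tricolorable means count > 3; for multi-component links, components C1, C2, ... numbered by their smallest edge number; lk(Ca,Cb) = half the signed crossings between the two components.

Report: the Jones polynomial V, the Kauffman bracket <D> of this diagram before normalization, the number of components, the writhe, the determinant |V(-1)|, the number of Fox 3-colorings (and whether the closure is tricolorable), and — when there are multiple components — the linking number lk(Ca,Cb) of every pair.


Jones polynomial: V(t) = -t^-6 + 2t^-5 - 3t^-4 + 4t^-3 - 3t^-2 + 3t^-1 - 2 + t
<D> = -A^-13 + 2A^-9 - 3A^-5 + 3A^-1 - 4A^3 + 3A^7 - 2A^11 + A^15; writhe -3
components 1, writhe -3 (9 crossings)
3-colorings: 3 of 3^9, det 19 — not tricolorable
note: |V(-1)| = 19: so not tricolorable, since 3 does not divide 19


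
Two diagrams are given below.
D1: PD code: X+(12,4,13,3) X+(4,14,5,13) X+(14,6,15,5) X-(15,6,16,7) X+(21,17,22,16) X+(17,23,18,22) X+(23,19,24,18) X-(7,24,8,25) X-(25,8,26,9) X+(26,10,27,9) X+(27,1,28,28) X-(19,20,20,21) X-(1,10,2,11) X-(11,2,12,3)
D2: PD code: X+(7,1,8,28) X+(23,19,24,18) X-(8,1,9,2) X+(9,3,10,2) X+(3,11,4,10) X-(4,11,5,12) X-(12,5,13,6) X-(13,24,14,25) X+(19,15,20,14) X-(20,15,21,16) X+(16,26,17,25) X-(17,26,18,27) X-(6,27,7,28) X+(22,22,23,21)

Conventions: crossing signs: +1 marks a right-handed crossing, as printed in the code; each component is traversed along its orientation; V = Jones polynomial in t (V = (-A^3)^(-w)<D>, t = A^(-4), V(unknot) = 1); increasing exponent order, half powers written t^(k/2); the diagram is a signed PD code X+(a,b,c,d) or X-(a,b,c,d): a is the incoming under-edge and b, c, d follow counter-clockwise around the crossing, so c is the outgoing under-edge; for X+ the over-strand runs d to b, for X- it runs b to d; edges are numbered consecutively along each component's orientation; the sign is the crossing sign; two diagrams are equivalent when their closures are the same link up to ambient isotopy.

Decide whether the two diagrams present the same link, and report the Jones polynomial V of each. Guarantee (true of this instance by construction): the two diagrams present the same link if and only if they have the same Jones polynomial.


equivalent: no
V(D1) = t + t^3 - t^4  (w +2, c 14, <D> = -A^-10 + A^-6 + A^2)
V(D2) = 1  [14 crossings, <D> = 1, w = 0]
key observation: 2 classes among 2 diagrams; unequal V(t) rules out equality


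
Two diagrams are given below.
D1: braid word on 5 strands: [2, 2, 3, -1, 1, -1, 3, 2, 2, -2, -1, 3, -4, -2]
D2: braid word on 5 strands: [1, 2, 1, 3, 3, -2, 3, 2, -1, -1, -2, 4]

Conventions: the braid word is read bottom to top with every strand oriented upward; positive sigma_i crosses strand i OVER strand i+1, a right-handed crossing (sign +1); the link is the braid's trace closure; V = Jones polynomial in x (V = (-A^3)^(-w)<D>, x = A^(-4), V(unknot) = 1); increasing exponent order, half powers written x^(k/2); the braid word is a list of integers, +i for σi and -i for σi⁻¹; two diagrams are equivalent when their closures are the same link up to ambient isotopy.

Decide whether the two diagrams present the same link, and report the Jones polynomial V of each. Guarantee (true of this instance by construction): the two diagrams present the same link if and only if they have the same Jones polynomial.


same link: no
V(D1) = x^-1 - 1 + 2x - 2x^2 + 2x^3 - 2x^4 + x^5  [14 crossings, <D> = A^-14 - 2A^-10 + 2A^-6 - 2A^-2 + 2A^2 - A^6 + A^10, w = +2]
D2 (bracket -A^-12 + A^-8 - A^-4 + 2 - A^4 + A^8; 12 crossings at w = +4): V = x - x^2 + 2x^3 - x^4 + x^5 - x^6
note: 2 classes among 2 diagrams; unequal V(x) rules out equality


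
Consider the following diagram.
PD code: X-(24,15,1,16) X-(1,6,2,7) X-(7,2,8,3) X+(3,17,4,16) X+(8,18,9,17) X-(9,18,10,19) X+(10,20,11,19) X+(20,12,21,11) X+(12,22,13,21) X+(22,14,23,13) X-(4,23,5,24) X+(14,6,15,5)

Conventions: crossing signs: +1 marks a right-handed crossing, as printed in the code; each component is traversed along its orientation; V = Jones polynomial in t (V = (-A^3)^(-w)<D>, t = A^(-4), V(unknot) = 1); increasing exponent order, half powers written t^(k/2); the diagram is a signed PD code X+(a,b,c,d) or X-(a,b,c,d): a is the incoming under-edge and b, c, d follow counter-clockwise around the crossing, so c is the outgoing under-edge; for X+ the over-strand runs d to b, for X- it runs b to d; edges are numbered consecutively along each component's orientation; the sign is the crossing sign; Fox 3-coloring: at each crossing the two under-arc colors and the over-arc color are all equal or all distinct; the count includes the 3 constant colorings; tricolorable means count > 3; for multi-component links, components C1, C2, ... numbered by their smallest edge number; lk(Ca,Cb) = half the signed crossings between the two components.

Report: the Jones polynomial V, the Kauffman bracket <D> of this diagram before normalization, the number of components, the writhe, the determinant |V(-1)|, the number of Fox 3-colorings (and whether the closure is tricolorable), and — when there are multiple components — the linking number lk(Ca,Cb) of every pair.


V(t) = -t^-2 + 2t^-1 - 3 + 5t - 4t^2 + 5t^3 - 4t^4 + 2t^5 - t^6
bracket: -A^-18 + 2A^-14 - 4A^-10 + 5A^-6 - 4A^-2 + 5A^2 - 3A^6 + 2A^10 - A^14, w = +2
1 component, writhe +2, over 12 crossings
det 27, colorings 9 of 3^12 — tricolorable
observation: w = +2 (over 12 crossings) is diagram-only; (-A^3)^(-2) removes it from V


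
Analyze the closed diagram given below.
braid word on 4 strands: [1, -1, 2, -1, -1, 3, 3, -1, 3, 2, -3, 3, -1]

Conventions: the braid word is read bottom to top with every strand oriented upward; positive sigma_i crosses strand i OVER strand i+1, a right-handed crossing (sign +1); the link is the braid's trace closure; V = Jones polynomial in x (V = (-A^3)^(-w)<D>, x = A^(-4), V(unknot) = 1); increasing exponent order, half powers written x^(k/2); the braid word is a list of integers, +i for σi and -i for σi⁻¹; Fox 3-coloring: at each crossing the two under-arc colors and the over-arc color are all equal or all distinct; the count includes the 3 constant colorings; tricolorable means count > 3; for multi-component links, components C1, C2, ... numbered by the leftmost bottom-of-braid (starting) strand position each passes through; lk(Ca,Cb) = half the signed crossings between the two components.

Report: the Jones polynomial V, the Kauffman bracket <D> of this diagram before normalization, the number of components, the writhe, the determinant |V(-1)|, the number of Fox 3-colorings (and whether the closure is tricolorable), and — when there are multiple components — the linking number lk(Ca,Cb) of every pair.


Jones polynomial: V(x) = x^-4 - 2x^-3 + 3x^-2 - 5x^-1 + 6 - 5x + 5x^2 - 3x^3 + 2x^4 - x^5
<D> = A^-17 - 2A^-13 + 3A^-9 - 5A^-5 + 5A^-1 - 6A^3 + 5A^7 - 3A^11 + 2A^15 - A^19; writhe +1
components 1, writhe +1 (13 crossings)
3-colorings: 9 of 3^13, det 33 — tricolorable
note: free reduction leaves σ2 σ1⁻¹ σ1⁻¹ σ3 σ3 σ1⁻¹ σ3 σ2 σ1⁻¹ of the original 13 letters


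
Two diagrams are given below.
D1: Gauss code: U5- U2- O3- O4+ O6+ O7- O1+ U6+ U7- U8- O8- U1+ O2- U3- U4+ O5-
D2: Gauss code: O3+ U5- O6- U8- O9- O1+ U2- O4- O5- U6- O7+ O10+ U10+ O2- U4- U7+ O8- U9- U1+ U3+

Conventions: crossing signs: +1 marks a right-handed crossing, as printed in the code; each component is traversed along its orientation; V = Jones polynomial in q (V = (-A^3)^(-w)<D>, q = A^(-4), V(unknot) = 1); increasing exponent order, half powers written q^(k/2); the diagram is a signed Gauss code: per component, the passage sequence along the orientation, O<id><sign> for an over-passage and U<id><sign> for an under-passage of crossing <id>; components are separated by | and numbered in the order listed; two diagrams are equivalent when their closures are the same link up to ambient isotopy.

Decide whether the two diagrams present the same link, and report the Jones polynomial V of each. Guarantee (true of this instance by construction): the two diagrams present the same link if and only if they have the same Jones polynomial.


equivalent: no
V(D1) = 1  (w -2, c 8, <D> = A^-6)
D2 (bracket A^-2 - A^2 + 2A^6 - A^10 + A^14 - A^18; 10 crossings at w = -2): V = -q^-6 + q^-5 - q^-4 + 2q^-3 - q^-2 + q^-1
why: 2 classes among 2 diagrams; unequal V(q) rules out equality


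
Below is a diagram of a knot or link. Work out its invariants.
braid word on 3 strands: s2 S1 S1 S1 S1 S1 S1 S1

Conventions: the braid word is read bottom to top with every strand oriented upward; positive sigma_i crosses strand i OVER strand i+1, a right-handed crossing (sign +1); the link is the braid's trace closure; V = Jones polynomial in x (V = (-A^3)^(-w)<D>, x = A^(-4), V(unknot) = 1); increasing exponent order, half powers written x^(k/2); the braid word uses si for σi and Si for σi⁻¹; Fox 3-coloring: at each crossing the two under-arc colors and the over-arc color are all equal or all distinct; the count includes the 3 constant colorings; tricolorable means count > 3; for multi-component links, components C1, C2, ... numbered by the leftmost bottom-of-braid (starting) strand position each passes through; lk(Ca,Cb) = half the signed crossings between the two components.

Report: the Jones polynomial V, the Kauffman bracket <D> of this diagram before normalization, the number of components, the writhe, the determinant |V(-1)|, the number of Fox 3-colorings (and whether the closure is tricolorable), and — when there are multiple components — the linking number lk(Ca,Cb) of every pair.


V(x) = -x^-10 + x^-9 - x^-8 + x^-7 - x^-6 + x^-5 + x^-3
bracket: A^-6 + A^2 - A^6 + A^10 - A^14 + A^18 - A^22, w = -6
1 component, writhe -6, over 8 crossings
det 7, colorings 3 of 3^8 — not tricolorable
observation: V spans 7 powers of x: at least 7 crossings in any diagram


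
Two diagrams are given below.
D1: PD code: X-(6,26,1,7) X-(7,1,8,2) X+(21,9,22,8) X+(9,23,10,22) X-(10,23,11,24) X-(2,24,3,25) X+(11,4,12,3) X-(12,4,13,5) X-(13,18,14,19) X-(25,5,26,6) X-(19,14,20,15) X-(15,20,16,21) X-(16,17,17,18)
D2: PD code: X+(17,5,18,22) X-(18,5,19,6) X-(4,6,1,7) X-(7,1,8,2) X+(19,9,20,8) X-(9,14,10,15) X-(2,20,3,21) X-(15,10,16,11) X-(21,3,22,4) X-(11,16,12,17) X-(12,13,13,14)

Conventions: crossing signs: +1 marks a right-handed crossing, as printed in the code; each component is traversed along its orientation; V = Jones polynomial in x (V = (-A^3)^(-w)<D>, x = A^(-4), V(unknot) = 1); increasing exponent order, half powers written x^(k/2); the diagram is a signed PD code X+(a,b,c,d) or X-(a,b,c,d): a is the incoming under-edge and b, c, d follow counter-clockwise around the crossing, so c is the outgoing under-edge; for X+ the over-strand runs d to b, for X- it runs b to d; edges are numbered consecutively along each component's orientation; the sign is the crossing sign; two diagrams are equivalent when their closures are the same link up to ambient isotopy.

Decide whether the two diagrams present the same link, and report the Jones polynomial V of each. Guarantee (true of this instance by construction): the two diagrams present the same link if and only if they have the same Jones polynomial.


equivalent: yes
D1 (bracket A^-11 + 2A^-3 - 2A + 2A^5 - 2A^9 + 2A^13 - A^17; 13 crossings at w = -7): V = x^(-19/2) - 2x^(-17/2) + 2x^(-15/2) - 2x^(-13/2) + 2x^(-11/2) - 2x^(-9/2) - x^(-5/2)
D2 (bracket A^-11 + 2A^-3 - 2A + 2A^5 - 2A^9 + 2A^13 - A^17; 11 crossings at w = -7): V = x^(-19/2) - 2x^(-17/2) + 2x^(-15/2) - 2x^(-13/2) + 2x^(-11/2) - 2x^(-9/2) - x^(-5/2)
key observation: from 13 to 11 crossings by R-moves: one link, two diagrams


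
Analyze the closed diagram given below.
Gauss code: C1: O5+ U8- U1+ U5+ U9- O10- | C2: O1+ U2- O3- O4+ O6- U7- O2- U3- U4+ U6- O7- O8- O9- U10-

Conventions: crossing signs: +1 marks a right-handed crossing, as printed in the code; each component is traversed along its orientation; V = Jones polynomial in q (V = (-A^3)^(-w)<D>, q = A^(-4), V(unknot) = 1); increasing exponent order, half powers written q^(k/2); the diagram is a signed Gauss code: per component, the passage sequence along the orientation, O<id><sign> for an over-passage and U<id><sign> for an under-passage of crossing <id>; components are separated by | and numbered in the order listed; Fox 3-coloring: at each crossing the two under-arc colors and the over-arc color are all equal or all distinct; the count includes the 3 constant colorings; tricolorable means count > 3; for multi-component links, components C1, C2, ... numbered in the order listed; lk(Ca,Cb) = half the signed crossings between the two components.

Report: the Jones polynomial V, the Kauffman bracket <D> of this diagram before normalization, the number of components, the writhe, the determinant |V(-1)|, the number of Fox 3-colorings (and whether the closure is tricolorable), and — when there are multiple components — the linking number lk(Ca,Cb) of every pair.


V = q^(-13/2) - q^(-11/2) + q^(-9/2) - 2q^(-7/2) - q^(-3/2)
<D> = -A^-6 - 2A^2 + A^6 - A^10 + A^14 (w = -4)
2 components over 10 crossings, w = -4
lk(C1,C2): -1
9 Fox colorings among 3^10, |V(-1)| = 6: tricolorable
why: w = -4 (over 10 crossings) is diagram-only; (-A^3)^(4) removes it from V


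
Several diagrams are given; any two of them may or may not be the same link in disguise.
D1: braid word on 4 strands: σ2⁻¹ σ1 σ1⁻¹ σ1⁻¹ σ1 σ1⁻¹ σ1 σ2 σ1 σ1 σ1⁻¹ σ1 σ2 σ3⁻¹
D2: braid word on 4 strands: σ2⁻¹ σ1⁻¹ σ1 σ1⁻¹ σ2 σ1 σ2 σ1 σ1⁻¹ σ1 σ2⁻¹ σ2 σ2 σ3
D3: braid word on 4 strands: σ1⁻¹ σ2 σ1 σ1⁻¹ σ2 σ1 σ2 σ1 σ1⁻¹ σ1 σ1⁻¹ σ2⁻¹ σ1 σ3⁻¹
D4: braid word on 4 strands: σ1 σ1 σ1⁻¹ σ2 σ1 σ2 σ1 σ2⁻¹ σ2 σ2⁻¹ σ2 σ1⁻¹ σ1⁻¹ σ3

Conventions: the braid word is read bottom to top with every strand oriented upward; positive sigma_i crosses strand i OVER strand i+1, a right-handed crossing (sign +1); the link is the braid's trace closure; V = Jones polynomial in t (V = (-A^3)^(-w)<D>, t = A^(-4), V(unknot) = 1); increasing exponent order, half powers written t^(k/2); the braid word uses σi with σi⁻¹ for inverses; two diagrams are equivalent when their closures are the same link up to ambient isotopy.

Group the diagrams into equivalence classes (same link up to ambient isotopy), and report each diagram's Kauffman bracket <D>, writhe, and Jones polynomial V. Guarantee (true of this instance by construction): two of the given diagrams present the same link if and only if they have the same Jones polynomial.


grouping into links: {D1, D2, D3, D4}
V(D1) = -t^(1/2) - t^(5/2)  (w +2, c 14, <D> = -A^-4 - A^4)
V(D2) = -t^(1/2) - t^(5/2)  [14 crossings, <D> = -A^2 - A^10, w = +4]
V(D3) = -t^(1/2) - t^(5/2)  (w +2, c 14, <D> = -A^-4 - A^4)
V(D4) = -t^(1/2) - t^(5/2)  (w +4, c 14, <D> = -A^2 - A^10)
why: one V(t) for all 4 diagrams — one class (guaranteed)


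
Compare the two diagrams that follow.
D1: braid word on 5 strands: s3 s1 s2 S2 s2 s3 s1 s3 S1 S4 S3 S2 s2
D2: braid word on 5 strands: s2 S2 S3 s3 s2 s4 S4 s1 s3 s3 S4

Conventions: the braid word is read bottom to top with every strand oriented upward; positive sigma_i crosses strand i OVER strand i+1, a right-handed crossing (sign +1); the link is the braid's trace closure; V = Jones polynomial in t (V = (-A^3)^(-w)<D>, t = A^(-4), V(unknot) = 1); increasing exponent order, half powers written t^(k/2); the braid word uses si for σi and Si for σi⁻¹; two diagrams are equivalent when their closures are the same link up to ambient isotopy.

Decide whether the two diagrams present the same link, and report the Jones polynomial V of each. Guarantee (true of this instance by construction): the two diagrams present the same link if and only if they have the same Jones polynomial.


same link: yes
V(D1) = -t^(1/2) - t^(5/2)  [13 crossings, <D> = A^-1 + A^7, w = +3]
V(D2) = -t^(1/2) - t^(5/2)  [11 crossings, <D> = A^-1 + A^7, w = +3]
insight: D2 (11 crossings) and D1 (13) are Markov-related braid presentations


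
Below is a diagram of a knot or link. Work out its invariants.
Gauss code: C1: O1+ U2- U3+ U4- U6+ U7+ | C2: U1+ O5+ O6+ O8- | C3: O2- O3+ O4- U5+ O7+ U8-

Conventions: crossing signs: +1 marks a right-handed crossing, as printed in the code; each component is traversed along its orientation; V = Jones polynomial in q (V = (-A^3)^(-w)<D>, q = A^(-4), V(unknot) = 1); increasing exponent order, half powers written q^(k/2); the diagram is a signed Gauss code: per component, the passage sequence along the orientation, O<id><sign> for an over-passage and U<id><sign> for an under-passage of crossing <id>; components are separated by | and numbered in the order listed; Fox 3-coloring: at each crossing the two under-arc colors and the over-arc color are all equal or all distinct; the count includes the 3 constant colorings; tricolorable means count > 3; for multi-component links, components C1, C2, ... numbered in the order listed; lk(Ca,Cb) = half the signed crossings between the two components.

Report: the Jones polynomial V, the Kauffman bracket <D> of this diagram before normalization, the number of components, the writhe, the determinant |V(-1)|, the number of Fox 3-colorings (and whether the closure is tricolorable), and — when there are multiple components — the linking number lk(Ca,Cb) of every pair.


V = 1 + q + q^2 + q^3
<D> = A^-6 + A^-2 + A^2 + A^6 (w = +2)
3 components over 8 crossings, w = +2
lk(C1,C2): +1
lk(C1,C3) = 0
linking number lk(C2,C3) = 0
9 Fox colorings among 3^8, |V(-1)| = 0: tricolorable
why: w = +2 (over 8 crossings) is diagram-only; (-A^3)^(-2) removes it from V


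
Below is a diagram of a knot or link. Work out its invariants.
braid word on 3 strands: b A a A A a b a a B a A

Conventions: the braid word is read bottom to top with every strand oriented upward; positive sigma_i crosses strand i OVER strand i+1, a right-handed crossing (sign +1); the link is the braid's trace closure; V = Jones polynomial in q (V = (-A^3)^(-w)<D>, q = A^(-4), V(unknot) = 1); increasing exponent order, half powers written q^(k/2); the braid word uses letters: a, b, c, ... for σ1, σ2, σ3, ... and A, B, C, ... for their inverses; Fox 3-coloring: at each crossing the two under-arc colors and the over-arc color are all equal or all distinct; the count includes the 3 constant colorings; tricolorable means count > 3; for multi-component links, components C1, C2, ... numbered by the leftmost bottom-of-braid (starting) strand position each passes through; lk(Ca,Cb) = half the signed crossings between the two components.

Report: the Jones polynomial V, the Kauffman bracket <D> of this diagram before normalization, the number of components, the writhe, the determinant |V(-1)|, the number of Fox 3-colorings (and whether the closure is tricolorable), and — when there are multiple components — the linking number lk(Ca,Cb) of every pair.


Jones polynomial: V(q) = 1
<D> = A^6; writhe +2
components 1, writhe +2 (12 crossings)
3-colorings: 3 of 3^12, det 1 — not tricolorable
note: |V(-1)| = 1: so not tricolorable, since 3 does not divide 1


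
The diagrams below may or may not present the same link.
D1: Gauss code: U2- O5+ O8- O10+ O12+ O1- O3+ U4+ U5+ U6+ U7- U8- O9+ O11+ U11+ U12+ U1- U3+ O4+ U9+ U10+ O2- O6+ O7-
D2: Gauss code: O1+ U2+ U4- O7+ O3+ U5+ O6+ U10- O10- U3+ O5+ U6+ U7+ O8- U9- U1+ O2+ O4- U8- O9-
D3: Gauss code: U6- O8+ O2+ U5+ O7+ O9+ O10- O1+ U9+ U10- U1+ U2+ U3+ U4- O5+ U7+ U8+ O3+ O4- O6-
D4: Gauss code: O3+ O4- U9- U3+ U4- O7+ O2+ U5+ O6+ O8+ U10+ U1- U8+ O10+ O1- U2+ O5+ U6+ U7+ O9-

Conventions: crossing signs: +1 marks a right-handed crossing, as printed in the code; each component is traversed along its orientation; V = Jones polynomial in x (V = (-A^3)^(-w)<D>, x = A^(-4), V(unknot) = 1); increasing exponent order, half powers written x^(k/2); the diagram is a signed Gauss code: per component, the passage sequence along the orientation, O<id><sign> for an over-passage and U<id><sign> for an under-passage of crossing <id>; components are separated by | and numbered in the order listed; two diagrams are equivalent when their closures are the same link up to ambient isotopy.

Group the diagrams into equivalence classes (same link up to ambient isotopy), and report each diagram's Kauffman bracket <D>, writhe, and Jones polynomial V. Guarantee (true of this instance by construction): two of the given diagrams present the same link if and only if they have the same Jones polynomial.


equivalence classes: {D1, D2, D3, D4}
D1 (bracket -A^-4 + 1 + A^8; 12 crossings at w = +4): V = x + x^3 - x^4
D2 (bracket -A^-10 + A^-6 + A^2; 10 crossings at w = +2): V = x + x^3 - x^4
V(D3) = x + x^3 - x^4  [10 crossings, <D> = -A^-4 + 1 + A^8, w = +4]
V(D4) = x + x^3 - x^4  [10 crossings, <D> = -A^-4 + 1 + A^8, w = +4]
key observation: all 4 diagrams share one V(x), hence one class


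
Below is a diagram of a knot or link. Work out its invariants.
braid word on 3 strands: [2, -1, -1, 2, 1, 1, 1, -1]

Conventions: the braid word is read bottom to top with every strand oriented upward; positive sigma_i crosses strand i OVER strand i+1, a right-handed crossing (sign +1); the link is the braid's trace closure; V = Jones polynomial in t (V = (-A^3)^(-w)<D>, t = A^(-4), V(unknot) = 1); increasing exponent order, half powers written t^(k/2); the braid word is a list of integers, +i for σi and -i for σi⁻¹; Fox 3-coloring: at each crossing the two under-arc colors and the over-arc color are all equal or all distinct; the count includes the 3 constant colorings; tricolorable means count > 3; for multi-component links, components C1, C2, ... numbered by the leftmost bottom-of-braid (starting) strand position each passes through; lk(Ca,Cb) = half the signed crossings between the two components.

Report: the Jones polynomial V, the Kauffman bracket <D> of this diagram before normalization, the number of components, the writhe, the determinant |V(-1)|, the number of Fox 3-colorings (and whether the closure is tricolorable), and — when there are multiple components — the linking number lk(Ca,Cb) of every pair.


V = 2 + t^2 + t^4
<D> = A^-10 + A^-2 + 2A^6 (w = +2)
3 components over 8 crossings, w = +2
lk(C1,C2): +1
lk(C1,C3) = -1
linking number lk(C2,C3) = +1
3 Fox colorings among 3^8, |V(-1)| = 4: not tricolorable
why: w = +2 (over 8 crossings) is diagram-only; (-A^3)^(-2) removes it from V


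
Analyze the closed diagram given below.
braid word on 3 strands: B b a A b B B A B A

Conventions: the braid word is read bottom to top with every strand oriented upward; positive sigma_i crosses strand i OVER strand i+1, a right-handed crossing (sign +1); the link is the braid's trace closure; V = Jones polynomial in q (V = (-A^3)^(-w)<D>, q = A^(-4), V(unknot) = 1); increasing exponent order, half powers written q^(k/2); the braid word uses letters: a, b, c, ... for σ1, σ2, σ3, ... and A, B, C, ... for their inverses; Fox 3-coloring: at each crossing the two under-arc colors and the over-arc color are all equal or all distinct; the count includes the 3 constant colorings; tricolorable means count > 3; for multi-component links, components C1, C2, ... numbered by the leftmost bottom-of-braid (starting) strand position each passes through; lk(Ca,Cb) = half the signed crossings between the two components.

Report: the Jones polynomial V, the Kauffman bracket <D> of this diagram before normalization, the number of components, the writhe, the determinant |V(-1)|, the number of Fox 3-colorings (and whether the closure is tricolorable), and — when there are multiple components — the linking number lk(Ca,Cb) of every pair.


V(q) = -q^-4 + q^-3 + q^-1
bracket: A^-8 + 1 - A^4, w = -4
1 component, writhe -4, over 10 crossings
det 3, colorings 9 of 3^10 — tricolorable
observation: |V(-1)| = 3: so tricolorable, since 3 divides 3


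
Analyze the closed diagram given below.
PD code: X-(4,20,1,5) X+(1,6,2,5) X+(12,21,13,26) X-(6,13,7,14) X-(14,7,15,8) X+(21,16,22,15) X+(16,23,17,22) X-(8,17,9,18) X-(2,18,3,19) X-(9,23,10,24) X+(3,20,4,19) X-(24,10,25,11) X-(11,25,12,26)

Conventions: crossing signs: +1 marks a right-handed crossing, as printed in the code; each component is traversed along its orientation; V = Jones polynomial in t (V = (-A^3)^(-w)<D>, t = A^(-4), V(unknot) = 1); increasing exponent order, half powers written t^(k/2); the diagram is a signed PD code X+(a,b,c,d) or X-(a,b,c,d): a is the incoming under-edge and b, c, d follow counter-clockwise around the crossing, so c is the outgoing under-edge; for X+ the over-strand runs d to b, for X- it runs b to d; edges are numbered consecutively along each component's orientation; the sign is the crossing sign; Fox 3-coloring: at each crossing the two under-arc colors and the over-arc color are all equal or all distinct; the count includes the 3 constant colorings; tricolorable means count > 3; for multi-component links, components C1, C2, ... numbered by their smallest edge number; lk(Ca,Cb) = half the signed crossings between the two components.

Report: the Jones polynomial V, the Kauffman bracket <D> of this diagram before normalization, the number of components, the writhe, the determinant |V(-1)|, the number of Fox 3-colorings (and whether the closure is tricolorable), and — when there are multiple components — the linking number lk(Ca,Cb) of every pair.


V(t) = -t^-6 + t^-3 + t^-2 + t^-1 + 2
bracket: -2A^-9 - A^-5 - A^-1 - A^3 + A^15, w = -3
3 components, writhe -3, over 13 crossings
lk(C1,C2) = 0
linking number lk(C1,C3) = 0
lk(C2,C3): 0
det 0, colorings 9 of 3^13 — tricolorable
observation: the 3 component pairs carry total linking 0


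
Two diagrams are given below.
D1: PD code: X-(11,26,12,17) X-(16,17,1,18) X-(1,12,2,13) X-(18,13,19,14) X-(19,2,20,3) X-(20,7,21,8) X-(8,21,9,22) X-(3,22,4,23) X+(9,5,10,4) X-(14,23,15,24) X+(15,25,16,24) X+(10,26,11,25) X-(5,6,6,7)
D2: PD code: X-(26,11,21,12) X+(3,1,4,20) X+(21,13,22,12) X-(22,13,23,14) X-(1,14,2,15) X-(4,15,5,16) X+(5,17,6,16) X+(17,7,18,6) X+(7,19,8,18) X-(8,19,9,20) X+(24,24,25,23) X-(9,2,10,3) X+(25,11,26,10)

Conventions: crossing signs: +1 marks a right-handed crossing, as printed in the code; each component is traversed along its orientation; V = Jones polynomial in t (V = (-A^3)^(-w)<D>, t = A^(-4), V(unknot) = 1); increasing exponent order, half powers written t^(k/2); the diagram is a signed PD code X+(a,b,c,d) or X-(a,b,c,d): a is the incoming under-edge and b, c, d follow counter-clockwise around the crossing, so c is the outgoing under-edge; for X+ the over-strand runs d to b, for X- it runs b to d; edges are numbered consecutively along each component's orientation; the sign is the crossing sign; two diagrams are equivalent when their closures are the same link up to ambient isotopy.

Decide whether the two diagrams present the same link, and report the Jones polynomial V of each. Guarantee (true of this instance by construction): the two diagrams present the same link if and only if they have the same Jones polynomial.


equivalent: no
V(D1) = -t^(-15/2) + t^(-13/2) - 2t^(-11/2) + 2t^(-9/2) - 2t^(-7/2) + t^(-5/2) - t^(-3/2)  (w -7, c 13, <D> = A^-15 - A^-11 + 2A^-7 - 2A^-3 + 2A - A^5 + A^9)
D2 (bracket A^-7 + A^13; 13 crossings at w = +1): V = -t^(-5/2) - t^(5/2)
why: 2 classes among 2 diagrams; unequal V(t) rules out equality


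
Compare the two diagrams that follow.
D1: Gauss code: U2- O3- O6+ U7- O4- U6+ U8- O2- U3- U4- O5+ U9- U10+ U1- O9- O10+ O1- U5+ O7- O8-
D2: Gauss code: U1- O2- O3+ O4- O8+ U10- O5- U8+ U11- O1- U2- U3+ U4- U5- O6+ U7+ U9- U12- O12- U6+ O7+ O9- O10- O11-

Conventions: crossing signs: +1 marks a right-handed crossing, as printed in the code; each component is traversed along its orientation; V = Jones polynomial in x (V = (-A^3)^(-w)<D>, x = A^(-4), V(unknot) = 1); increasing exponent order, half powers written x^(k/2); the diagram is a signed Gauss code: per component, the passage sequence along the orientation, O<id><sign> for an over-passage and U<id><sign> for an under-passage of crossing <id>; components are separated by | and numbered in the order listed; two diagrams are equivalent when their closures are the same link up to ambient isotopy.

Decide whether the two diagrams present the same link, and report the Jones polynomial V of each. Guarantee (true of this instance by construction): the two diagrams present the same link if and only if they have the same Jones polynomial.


equivalent: yes
D1 (bracket A^-8 - A^-4 + 2 - A^4 + A^8 - A^12; 10 crossings at w = -4): V = -x^-6 + x^-5 - x^-4 + 2x^-3 - x^-2 + x^-1
D2 (bracket A^-8 - A^-4 + 2 - A^4 + A^8 - A^12; 12 crossings at w = -4): V = -x^-6 + x^-5 - x^-4 + 2x^-3 - x^-2 + x^-1
key observation: all 2 diagrams share one V(x), hence one class


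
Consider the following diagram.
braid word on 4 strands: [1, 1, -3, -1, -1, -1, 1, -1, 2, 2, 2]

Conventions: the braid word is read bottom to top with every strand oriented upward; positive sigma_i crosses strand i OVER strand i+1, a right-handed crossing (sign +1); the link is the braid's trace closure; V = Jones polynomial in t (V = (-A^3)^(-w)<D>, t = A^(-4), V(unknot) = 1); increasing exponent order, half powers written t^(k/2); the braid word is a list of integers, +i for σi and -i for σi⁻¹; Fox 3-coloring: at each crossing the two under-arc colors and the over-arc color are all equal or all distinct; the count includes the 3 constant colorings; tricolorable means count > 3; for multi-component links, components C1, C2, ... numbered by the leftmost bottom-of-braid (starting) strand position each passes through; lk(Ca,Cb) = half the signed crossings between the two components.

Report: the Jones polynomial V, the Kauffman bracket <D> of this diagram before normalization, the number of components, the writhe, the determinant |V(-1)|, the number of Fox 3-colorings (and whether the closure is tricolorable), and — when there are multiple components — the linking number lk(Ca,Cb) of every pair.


Jones polynomial: V(t) = t + t^3 - t^4
<D> = A^-13 - A^-9 - A^-1; writhe +1
components 1, writhe +1 (11 crossings)
3-colorings: 9 of 3^11, det 3 — tricolorable
note: the span of V is 3, forcing >= 3 crossings in any diagram


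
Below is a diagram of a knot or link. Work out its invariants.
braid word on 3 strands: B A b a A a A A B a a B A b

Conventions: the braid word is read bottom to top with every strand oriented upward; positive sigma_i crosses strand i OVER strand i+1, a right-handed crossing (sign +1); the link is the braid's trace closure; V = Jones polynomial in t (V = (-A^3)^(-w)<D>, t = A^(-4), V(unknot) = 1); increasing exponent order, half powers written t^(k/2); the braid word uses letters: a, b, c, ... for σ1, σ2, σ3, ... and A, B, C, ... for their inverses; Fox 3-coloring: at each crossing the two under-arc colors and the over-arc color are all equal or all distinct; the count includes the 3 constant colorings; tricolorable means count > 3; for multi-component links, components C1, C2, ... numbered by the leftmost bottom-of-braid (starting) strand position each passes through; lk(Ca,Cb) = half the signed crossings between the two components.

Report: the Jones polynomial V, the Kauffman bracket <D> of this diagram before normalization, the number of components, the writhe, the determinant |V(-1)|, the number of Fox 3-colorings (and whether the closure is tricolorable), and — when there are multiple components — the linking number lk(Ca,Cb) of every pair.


Jones polynomial: V(t) = -t^-5 + t^-4 - t^-3 + 2t^-2 - t^-1 + 2 - t
<D> = -A^-10 + 2A^-6 - A^-2 + 2A^2 - A^6 + A^10 - A^14; writhe -2
components 1, writhe -2 (14 crossings)
3-colorings: 9 of 3^14, det 9 — tricolorable
note: the span of V is 6, forcing >= 6 crossings in any diagram


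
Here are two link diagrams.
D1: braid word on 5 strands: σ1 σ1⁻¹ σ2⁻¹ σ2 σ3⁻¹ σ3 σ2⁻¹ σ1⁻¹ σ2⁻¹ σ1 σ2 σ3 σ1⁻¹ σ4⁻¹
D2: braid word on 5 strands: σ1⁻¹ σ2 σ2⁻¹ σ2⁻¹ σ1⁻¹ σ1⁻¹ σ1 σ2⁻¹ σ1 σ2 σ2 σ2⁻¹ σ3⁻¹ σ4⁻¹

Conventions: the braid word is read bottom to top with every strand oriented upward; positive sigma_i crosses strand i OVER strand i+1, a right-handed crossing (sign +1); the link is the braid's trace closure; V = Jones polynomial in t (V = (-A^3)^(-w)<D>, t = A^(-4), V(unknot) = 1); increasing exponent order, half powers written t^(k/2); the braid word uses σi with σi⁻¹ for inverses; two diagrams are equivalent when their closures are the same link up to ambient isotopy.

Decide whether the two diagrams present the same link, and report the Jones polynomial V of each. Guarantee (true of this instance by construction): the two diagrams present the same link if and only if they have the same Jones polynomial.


equivalent: yes
V(D1) = t^-3 + t^-2 + t^-1 + 1  (w -2, c 14, <D> = A^-6 + A^-2 + A^2 + A^6)
D2 (bracket A^-12 + A^-8 + A^-4 + 1; 14 crossings at w = -4): V = t^-3 + t^-2 + t^-1 + 1
why: one V(t) for all 2 diagrams — one class (guaranteed)


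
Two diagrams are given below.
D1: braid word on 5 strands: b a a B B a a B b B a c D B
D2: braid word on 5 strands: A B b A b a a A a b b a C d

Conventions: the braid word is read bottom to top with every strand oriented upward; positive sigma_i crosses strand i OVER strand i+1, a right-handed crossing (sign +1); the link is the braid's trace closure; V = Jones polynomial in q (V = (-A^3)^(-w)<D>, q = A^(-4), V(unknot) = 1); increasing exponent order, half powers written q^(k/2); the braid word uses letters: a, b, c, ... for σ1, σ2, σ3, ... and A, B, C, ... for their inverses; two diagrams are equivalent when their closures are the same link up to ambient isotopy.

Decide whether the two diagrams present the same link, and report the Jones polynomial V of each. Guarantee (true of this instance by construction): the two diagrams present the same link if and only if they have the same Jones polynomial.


equivalent: no
V(D1) = -q^-2 + 2q^-1 - 3 + 5q - 4q^2 + 5q^3 - 4q^4 + 2q^5 - q^6  (w +2, c 14, <D> = -A^-18 + 2A^-14 - 4A^-10 + 5A^-6 - 4A^-2 + 5A^2 - 3A^6 + 2A^10 - A^14)
D2 (bracket -A^-12 + A^-8 - A^-4 + 2 - A^4 + A^8; 14 crossings at w = +4): V = q - q^2 + 2q^3 - q^4 + q^5 - q^6
why: V(q) takes 2 values over 2 diagrams, fixing the grouping


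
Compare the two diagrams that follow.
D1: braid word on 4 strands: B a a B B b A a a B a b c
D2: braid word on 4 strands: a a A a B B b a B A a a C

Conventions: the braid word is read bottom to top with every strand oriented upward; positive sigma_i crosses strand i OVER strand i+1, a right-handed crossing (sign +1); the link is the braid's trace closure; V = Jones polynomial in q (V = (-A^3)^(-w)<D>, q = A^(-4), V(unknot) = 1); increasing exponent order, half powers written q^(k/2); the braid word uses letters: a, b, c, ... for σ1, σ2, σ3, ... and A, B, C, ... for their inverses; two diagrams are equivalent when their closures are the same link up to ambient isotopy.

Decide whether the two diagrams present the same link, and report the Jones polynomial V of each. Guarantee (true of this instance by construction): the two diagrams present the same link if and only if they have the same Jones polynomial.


equivalent: yes
V(D1) = q^-1 - 1 + 2q - 2q^2 + 2q^3 - 2q^4 + q^5  (w +3, c 13, <D> = -A^-11 + 2A^-7 - 2A^-3 + 2A - 2A^5 + A^9 - A^13)
V(D2) = q^-1 - 1 + 2q - 2q^2 + 2q^3 - 2q^4 + q^5  [13 crossings, <D> = -A^-17 + 2A^-13 - 2A^-9 + 2A^-5 - 2A^-1 + A^3 - A^7, w = +1]
key observation: D2 (13 crossings) and D1 (13) are Markov-related braid presentations


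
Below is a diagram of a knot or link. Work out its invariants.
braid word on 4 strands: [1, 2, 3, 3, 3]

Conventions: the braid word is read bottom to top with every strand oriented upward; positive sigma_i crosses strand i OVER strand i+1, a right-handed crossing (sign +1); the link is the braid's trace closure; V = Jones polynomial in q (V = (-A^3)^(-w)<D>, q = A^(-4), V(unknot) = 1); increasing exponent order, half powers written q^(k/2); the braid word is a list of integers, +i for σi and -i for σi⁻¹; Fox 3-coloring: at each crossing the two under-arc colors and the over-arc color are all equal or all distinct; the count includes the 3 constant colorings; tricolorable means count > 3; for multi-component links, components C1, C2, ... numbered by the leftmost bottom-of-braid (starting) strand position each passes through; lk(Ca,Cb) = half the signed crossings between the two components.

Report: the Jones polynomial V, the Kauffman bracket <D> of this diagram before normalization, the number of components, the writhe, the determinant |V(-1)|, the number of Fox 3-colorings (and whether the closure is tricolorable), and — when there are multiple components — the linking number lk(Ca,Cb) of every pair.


V(q) = q + q^3 - q^4
bracket: A^-1 - A^3 - A^11, w = +5
1 component, writhe +5, over 5 crossings
det 3, colorings 9 of 3^5 — tricolorable
observation: w = +5 shifts under R1 moves; the (-A^3)^(-5) factor cancels that in V
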